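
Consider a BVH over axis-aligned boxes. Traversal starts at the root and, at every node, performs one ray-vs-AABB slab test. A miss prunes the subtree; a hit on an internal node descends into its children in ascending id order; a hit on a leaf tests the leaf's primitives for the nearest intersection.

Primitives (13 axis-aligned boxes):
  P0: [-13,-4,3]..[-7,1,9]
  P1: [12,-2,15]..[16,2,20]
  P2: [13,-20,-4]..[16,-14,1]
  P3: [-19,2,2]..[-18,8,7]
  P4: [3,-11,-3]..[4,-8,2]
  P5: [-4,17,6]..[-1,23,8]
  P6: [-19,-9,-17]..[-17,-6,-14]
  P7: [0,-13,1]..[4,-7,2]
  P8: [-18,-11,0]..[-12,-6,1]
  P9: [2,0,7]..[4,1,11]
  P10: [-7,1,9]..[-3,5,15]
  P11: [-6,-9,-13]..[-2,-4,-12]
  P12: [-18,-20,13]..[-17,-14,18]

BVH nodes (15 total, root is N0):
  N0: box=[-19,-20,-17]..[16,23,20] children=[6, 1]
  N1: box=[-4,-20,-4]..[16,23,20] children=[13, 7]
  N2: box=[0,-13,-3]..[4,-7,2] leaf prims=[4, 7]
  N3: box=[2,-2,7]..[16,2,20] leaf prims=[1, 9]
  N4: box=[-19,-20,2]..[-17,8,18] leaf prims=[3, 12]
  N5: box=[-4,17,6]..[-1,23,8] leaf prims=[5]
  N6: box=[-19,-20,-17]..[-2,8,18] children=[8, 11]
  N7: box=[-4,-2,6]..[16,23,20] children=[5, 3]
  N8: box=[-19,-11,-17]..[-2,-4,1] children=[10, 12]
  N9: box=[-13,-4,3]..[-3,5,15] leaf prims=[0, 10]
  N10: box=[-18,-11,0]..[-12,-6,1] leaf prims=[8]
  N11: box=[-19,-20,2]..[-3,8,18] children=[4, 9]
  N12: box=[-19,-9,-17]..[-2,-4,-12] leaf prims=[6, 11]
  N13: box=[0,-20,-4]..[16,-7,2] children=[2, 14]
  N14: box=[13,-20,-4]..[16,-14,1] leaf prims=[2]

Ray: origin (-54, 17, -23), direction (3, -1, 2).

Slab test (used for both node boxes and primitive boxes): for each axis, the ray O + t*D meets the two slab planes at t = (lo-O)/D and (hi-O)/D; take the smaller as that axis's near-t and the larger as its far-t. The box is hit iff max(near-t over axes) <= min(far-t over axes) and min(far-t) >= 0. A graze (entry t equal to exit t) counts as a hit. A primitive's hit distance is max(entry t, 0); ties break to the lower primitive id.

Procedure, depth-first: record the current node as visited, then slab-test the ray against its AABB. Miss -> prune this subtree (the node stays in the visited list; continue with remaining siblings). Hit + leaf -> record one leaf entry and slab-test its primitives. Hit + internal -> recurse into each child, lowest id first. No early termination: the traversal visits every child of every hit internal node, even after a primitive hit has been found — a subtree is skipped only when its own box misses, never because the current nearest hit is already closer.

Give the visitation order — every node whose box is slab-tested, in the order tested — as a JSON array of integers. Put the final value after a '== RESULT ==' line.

Walk:
N0 x:[35/3,70/3] y:[-6,37] z:[3,43/2] -> hit [35/3,43/2], descend [1, 6]
  N1 x:[50/3,70/3] y:[-6,37] z:[19/2,43/2] -> hit [50/3,43/2], descend [7, 13]
    N7 x:[50/3,70/3] y:[-6,19] z:[29/2,43/2] -> hit [50/3,19], descend [3, 5]
      N3 x:[56/3,70/3] y:[15,19] z:[15,43/2] -> hit [56/3,19] leaf, test {P1(miss), P9(miss)}
      N5 x:[50/3,53/3] y:[-6,0] z:[29/2,31/2] -> miss, prune
    N13 x:[18,70/3] y:[24,37] z:[19/2,25/2] -> miss, prune
  N6 x:[35/3,52/3] y:[9,37] z:[3,41/2] -> hit [35/3,52/3], descend [8, 11]
    N8 x:[35/3,52/3] y:[21,28] z:[3,12] -> miss, prune
    N11 x:[35/3,17] y:[9,37] z:[25/2,41/2] -> hit [25/2,17], descend [4, 9]
      N4 x:[35/3,37/3] y:[9,37] z:[25/2,41/2] -> miss, prune
      N9 x:[41/3,17] y:[12,21] z:[13,19] -> hit [41/3,17] leaf, test {P0(miss), P10@t=16}

Summary -> nodes [0, 1, 7, 3, 5, 13, 6, 8, 11, 4, 9]; box-tests=11; leaf-entries=2; first=P10

== RESULT ==
[0, 1, 7, 3, 5, 13, 6, 8, 11, 4, 9]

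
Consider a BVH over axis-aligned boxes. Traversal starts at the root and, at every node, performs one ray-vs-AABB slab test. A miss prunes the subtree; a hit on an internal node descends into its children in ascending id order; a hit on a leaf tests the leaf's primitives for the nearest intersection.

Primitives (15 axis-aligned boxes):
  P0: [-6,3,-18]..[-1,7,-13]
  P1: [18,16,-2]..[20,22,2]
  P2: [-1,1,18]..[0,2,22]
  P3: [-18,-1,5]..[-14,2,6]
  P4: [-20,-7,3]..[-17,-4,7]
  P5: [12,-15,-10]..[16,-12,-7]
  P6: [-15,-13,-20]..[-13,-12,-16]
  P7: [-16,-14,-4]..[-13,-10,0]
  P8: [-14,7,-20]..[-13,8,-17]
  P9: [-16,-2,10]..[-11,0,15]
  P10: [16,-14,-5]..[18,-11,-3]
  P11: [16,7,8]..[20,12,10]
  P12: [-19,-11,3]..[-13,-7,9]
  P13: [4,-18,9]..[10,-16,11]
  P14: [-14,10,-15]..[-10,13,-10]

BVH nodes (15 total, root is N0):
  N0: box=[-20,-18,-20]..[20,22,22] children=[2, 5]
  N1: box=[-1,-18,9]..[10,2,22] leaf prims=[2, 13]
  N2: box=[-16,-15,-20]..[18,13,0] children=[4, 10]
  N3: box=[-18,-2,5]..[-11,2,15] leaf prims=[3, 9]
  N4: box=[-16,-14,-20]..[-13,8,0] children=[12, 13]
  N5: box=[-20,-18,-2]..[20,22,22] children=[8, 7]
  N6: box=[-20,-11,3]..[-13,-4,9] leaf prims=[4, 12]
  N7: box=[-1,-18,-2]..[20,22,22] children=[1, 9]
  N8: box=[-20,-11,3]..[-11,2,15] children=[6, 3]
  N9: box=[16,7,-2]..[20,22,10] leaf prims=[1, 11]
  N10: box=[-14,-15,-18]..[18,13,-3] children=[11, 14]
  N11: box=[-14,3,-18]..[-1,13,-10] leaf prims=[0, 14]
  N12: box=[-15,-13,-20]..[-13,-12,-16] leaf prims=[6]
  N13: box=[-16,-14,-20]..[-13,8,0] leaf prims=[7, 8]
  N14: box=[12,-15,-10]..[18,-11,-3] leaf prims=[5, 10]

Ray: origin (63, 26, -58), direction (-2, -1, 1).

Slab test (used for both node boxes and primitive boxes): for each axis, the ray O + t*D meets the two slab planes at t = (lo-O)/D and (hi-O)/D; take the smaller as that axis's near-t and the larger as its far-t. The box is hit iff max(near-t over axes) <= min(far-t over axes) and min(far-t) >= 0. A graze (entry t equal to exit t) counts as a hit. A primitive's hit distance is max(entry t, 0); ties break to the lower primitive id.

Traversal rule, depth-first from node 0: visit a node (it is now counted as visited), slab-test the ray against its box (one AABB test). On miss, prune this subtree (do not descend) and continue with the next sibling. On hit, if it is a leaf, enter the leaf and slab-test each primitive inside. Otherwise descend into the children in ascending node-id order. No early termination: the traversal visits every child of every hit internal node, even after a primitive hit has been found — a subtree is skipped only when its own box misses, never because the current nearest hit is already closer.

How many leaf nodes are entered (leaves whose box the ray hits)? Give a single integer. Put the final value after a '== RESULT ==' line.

Traverse from the root:
N0 x:[43/2,83/2] y:[4,44] z:[38,80] -> hit [38,83/2], descend [2, 5]
  N2 x:[45/2,79/2] y:[13,41] z:[38,58] -> hit [38,79/2], descend [4, 10]
    N4 x:[38,79/2] y:[18,40] z:[38,58] -> hit [38,79/2], descend [12, 13]
      N12 x:[38,39] y:[38,39] z:[38,42] -> hit [38,39] leaf, test {P6@t=38}
      N13 x:[38,79/2] y:[18,40] z:[38,58] -> hit [38,79/2] leaf, test {P7(miss), P8(miss)}
    N10 x:[45/2,77/2] y:[13,41] z:[40,55] -> miss, prune
  N5 x:[43/2,83/2] y:[4,44] z:[56,80] -> miss, prune

Summary -> nodes [0, 2, 4, 12, 13, 10, 5]; box-tests=7; leaf-entries=2; first=P6

== RESULT ==
2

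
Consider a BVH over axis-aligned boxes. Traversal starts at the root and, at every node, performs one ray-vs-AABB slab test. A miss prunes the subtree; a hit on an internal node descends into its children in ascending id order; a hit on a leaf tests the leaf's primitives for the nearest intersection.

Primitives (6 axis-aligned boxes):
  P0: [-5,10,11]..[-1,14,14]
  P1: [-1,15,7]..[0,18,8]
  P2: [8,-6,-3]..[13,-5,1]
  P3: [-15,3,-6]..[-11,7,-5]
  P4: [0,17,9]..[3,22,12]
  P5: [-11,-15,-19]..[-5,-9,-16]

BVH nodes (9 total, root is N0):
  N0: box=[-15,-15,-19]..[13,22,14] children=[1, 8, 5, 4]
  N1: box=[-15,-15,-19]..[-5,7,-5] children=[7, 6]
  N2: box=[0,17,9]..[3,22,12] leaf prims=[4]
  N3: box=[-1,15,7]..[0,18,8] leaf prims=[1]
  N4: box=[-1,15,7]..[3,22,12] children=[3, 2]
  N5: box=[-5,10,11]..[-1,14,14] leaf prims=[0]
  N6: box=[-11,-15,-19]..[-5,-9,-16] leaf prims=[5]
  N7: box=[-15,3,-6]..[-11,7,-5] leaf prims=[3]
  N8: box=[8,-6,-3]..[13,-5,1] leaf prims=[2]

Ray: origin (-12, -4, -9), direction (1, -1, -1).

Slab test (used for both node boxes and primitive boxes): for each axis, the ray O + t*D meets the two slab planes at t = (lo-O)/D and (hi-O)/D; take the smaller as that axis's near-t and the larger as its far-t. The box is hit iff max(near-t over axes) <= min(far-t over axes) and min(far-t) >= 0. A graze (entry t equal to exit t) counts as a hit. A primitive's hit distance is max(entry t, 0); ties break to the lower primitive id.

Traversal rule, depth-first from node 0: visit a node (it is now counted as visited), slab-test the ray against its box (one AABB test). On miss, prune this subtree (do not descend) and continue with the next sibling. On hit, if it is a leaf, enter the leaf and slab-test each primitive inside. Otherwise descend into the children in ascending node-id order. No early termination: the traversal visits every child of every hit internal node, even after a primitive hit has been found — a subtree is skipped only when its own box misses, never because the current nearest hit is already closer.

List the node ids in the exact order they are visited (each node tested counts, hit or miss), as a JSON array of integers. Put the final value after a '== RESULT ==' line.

Walk:
N0 x:[-3,25] y:[-26,11] z:[-23,10] -> hit [-3,10], descend [1, 4, 5, 8]
  N1 x:[-3,7] y:[-11,11] z:[-4,10] -> hit [-3,7], descend [6, 7]
    N6 x:[1,7] y:[5,11] z:[7,10] -> hit [7,7] leaf, test {P5@t=7}
    N7 x:[-3,1] y:[-11,-7] z:[-4,-3] -> miss, prune
  N4 x:[11,15] y:[-26,-19] z:[-21,-16] -> miss, prune
  N5 x:[7,11] y:[-18,-14] z:[-23,-20] -> miss, prune
  N8 x:[20,25] y:[1,2] z:[-10,-6] -> miss, prune

Visited [0, 1, 6, 7, 4, 5, 8]. Tests: 7 box, 1 leaf. Nearest: P5.

== RESULT ==
[0, 1, 6, 7, 4, 5, 8]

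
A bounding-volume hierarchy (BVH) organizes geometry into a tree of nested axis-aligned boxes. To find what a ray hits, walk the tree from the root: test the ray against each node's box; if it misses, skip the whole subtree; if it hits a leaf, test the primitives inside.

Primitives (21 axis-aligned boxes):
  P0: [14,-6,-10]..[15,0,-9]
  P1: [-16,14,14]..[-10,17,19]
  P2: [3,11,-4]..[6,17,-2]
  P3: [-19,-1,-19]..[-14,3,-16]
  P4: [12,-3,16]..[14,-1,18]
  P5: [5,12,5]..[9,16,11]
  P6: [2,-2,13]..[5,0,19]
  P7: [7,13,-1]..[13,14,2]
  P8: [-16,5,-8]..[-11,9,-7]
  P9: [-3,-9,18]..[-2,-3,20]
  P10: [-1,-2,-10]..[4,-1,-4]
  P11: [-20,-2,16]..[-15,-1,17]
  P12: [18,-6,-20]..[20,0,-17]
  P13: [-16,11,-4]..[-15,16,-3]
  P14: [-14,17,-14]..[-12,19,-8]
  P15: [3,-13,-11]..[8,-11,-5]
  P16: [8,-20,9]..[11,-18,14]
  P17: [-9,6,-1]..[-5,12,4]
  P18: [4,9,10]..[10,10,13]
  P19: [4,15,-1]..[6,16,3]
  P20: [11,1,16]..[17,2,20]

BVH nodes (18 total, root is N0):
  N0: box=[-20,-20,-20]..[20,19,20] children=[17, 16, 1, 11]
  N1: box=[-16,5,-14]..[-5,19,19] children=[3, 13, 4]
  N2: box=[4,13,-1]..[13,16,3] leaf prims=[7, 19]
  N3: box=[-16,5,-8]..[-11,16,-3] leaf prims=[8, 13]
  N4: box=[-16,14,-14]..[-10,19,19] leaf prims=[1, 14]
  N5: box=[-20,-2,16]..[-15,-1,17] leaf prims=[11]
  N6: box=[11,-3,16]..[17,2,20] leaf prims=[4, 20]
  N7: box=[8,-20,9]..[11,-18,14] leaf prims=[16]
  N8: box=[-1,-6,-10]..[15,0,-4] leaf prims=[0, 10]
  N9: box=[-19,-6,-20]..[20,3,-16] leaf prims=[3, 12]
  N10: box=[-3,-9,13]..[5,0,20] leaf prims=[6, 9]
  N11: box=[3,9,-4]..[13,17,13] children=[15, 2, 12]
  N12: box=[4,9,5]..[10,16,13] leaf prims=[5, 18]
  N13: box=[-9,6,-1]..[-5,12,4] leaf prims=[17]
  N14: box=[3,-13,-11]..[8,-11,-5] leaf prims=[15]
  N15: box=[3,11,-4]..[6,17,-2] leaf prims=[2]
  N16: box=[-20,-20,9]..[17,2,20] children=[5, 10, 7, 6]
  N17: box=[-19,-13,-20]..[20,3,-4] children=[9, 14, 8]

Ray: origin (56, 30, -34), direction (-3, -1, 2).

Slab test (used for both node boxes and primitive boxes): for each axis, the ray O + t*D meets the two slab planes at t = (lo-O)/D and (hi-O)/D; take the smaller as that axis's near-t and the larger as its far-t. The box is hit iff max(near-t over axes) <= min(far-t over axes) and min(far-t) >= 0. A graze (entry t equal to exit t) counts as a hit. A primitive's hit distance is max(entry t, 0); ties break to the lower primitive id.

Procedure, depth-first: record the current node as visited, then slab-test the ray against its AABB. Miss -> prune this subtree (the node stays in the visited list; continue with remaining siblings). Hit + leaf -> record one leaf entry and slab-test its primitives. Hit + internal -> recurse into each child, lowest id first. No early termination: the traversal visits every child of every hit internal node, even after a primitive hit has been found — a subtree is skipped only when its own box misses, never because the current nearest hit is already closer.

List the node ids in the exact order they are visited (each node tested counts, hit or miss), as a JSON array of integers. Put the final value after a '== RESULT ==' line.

Traverse from the root:
N0 x:[12,76/3] y:[11,50] z:[7,27] -> hit [12,76/3], descend [1, 11, 16, 17]
  N1 x:[61/3,24] y:[11,25] z:[10,53/2] -> hit [61/3,24], descend [3, 4, 13]
    N3 x:[67/3,24] y:[14,25] z:[13,31/2] -> miss, prune
    N4 x:[22,24] y:[11,16] z:[10,53/2] -> miss, prune
    N13 x:[61/3,65/3] y:[18,24] z:[33/2,19] -> miss, prune
  N11 x:[43/3,53/3] y:[13,21] z:[15,47/2] -> hit [15,53/3], descend [2, 12, 15]
    N2 x:[43/3,52/3] y:[14,17] z:[33/2,37/2] -> hit [33/2,17] leaf, test {P7(miss), P19(miss)}
    N12 x:[46/3,52/3] y:[14,21] z:[39/2,47/2] -> miss, prune
    N15 x:[50/3,53/3] y:[13,19] z:[15,16] -> miss, prune
  N16 x:[13,76/3] y:[28,50] z:[43/2,27] -> miss, prune
  N17 x:[12,25] y:[27,43] z:[7,15] -> miss, prune

11 AABB tests over nodes [0, 1, 3, 4, 13, 11, 2, 12, 15, 16, 17]; 1 leaf entered; closest miss.

== RESULT ==
[0, 1, 3, 4, 13, 11, 2, 12, 15, 16, 17]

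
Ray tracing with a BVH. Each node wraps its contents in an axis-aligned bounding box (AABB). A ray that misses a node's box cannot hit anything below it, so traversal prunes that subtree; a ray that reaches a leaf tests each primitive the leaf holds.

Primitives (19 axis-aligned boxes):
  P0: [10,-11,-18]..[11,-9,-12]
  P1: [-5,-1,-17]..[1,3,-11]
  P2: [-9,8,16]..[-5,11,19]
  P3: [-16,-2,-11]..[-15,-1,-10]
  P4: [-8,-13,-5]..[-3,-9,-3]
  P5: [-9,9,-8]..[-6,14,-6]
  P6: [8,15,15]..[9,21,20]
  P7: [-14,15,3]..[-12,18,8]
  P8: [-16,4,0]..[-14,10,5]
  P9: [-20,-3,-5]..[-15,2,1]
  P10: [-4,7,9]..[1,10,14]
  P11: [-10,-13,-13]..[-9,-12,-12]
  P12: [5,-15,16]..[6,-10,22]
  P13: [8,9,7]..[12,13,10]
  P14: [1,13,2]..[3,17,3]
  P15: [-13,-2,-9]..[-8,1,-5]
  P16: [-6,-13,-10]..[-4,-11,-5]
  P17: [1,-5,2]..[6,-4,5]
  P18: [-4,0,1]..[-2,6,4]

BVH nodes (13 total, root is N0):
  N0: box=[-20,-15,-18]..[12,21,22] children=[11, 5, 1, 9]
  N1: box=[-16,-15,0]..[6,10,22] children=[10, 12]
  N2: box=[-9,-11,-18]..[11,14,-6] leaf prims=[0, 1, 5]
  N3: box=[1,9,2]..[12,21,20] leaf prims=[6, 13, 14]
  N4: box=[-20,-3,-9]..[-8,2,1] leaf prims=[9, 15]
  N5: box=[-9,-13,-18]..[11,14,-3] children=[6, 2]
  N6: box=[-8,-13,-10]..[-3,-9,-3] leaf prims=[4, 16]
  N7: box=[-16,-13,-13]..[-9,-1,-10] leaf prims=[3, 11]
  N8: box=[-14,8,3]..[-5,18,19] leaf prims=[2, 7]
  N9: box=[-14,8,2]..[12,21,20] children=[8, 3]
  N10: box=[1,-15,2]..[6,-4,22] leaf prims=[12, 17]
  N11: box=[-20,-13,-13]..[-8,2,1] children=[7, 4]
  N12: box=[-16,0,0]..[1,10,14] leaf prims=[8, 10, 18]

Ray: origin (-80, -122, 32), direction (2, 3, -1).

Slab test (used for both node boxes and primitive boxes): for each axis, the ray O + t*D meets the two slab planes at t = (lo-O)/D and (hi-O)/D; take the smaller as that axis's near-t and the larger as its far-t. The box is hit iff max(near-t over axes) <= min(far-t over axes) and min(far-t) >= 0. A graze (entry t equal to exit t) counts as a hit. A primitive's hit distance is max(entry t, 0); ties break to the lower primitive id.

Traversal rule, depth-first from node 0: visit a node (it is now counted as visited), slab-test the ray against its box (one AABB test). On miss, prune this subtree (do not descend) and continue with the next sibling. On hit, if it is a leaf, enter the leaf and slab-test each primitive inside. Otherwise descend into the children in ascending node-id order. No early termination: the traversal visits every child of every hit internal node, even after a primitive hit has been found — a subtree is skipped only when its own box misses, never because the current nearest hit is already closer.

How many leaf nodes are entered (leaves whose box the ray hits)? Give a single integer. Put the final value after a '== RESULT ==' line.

Walk:
N0 x:[30,46] y:[107/3,143/3] z:[10,50] -> hit [107/3,46], descend [1, 5, 9, 11]
  N1 x:[32,43] y:[107/3,44] z:[10,32] -> miss, prune
  N5 x:[71/2,91/2] y:[109/3,136/3] z:[35,50] -> hit [109/3,136/3], descend [2, 6]
    N2 x:[71/2,91/2] y:[37,136/3] z:[38,50] -> hit [38,136/3] leaf, test {P0(miss), P1(miss), P5(miss)}
    N6 x:[36,77/2] y:[109/3,113/3] z:[35,42] -> hit [109/3,113/3] leaf, test {P4@t=109/3, P16@t=37}
  N9 x:[33,46] y:[130/3,143/3] z:[12,30] -> miss, prune
  N11 x:[30,36] y:[109/3,124/3] z:[31,45] -> miss, prune

7 AABB tests over nodes [0, 1, 5, 2, 6, 9, 11]; 2 leaves entered; closest P4.

== RESULT ==
2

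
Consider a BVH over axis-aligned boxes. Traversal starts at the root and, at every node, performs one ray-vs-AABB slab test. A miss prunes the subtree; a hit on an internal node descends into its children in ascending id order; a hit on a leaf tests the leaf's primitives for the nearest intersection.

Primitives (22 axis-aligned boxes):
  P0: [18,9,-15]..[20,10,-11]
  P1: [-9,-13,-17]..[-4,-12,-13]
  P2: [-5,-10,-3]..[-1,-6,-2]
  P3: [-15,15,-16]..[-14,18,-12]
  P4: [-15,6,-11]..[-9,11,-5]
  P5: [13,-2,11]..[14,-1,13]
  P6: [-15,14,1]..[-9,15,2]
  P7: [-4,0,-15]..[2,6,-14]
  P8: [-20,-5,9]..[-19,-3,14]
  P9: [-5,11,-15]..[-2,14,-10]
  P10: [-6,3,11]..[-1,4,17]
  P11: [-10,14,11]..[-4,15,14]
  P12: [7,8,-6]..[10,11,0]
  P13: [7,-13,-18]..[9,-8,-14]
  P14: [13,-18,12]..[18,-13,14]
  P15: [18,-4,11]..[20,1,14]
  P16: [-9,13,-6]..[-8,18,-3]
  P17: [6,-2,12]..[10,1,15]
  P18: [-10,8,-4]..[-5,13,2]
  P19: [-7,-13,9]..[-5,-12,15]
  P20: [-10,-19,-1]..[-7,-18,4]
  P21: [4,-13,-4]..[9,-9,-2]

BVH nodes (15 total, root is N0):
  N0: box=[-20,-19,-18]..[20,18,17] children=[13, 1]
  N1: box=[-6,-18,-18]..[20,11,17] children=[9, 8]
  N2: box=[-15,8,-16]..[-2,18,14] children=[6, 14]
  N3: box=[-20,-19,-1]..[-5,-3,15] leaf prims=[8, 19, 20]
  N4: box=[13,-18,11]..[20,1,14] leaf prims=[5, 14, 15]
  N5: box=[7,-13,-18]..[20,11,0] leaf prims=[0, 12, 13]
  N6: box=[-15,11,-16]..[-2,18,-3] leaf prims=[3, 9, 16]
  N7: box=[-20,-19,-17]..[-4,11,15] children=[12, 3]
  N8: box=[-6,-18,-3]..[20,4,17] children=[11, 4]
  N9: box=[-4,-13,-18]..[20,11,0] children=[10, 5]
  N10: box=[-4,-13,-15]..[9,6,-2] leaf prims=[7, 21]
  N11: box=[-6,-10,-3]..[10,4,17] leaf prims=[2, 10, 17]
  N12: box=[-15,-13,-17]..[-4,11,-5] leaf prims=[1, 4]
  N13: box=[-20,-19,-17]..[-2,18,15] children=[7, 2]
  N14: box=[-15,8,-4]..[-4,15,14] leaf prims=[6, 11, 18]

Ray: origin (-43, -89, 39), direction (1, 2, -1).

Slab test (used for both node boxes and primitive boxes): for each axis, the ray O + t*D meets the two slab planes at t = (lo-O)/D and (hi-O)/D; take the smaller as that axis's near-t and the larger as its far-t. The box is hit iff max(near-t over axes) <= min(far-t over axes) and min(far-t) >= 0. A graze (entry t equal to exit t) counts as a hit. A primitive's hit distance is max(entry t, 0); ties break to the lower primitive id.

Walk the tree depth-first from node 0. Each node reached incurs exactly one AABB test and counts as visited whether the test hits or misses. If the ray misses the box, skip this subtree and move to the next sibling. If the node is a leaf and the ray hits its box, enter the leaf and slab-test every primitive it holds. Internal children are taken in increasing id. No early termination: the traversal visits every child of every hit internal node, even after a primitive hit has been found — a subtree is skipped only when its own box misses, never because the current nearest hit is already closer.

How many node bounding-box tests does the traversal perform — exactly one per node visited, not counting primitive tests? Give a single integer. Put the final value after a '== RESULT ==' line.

Trace the traversal:
N0 x:[23,63] y:[35,107/2] z:[22,57] -> hit [35,107/2], descend [1, 13]
  N1 x:[37,63] y:[71/2,50] z:[22,57] -> hit [37,50], descend [8, 9]
    N8 x:[37,63] y:[71/2,93/2] z:[22,42] -> hit [37,42], descend [4, 11]
      N4 x:[56,63] y:[71/2,45] z:[25,28] -> miss, prune
      N11 x:[37,53] y:[79/2,93/2] z:[22,42] -> hit [79/2,42] leaf, test {P2@t=41, P10(miss), P17(miss)}
    N9 x:[39,63] y:[38,50] z:[39,57] -> hit [39,50], descend [5, 10]
      N5 x:[50,63] y:[38,50] z:[39,57] -> hit [50,50] leaf, test {P0(miss), P12(miss), P13(miss)}
      N10 x:[39,52] y:[38,95/2] z:[41,54] -> hit [41,95/2] leaf, test {P7(miss), P21(miss)}
  N13 x:[23,41] y:[35,107/2] z:[24,56] -> hit [35,41], descend [2, 7]
    N2 x:[28,41] y:[97/2,107/2] z:[25,55] -> miss, prune
    N7 x:[23,39] y:[35,50] z:[24,56] -> hit [35,39], descend [3, 12]
      N3 x:[23,38] y:[35,43] z:[24,40] -> hit [35,38] leaf, test {P8(miss), P19(miss), P20@t=35}
      N12 x:[28,39] y:[38,50] z:[44,56] -> miss, prune

Visited [0, 1, 8, 4, 11, 9, 5, 10, 13, 2, 7, 3, 12]. Tests: 13 box, 4 leaf. Nearest: P20.

== RESULT ==
13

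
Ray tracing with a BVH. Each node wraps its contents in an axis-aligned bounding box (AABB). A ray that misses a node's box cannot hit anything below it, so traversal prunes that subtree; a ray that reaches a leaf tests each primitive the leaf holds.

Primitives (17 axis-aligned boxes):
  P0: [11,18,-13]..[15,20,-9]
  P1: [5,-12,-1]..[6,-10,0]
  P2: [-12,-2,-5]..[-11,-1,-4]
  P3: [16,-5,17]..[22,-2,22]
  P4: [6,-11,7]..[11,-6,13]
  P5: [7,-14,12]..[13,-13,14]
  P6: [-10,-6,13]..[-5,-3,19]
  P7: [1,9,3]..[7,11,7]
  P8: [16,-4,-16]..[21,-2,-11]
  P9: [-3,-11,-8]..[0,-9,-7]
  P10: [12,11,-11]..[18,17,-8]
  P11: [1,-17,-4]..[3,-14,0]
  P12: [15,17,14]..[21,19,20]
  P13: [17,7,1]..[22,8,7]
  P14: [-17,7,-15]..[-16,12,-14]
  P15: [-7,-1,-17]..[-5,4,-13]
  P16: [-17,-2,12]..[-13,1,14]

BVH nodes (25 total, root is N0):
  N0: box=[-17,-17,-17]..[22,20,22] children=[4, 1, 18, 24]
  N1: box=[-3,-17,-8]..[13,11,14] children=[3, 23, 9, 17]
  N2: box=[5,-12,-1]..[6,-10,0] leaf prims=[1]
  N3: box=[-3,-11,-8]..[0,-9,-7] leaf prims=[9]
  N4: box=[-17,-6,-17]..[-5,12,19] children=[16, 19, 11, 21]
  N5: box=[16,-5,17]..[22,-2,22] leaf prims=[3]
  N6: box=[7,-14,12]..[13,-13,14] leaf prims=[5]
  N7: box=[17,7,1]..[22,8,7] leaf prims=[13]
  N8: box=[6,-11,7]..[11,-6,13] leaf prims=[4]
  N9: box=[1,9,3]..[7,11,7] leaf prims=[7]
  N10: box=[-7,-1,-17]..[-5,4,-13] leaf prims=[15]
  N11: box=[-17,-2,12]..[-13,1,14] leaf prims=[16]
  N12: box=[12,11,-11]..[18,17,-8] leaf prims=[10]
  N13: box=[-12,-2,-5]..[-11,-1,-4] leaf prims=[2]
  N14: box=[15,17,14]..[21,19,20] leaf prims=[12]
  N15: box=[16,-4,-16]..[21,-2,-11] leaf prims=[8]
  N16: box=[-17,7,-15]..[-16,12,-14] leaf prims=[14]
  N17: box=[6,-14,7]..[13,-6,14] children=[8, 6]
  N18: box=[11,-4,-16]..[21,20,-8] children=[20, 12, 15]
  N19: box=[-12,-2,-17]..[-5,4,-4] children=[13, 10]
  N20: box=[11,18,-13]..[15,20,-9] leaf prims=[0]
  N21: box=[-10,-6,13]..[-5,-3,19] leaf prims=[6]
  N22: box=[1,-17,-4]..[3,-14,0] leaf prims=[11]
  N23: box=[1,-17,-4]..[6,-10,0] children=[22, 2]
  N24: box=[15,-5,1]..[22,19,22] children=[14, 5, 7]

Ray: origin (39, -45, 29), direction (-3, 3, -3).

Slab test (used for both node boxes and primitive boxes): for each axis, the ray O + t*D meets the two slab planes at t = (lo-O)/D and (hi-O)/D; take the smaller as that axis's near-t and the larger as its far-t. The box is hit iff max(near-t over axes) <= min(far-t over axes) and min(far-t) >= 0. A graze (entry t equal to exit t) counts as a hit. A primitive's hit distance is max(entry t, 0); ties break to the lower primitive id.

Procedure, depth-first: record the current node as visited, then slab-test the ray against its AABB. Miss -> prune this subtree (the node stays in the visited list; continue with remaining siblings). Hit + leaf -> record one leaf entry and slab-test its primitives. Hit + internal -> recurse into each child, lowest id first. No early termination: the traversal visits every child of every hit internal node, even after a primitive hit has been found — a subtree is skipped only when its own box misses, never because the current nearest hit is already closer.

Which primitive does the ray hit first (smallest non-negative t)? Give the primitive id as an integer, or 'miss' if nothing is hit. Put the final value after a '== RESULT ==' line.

Walk:
N0 x:[17/3,56/3] y:[28/3,65/3] z:[7/3,46/3] -> hit [28/3,46/3], descend [1, 4, 18, 24]
  N1 x:[26/3,14] y:[28/3,56/3] z:[5,37/3] -> hit [28/3,37/3], descend [3, 9, 17, 23]
    N3 x:[13,14] y:[34/3,12] z:[12,37/3] -> miss, prune
    N9 x:[32/3,38/3] y:[18,56/3] z:[22/3,26/3] -> miss, prune
    N17 x:[26/3,11] y:[31/3,13] z:[5,22/3] -> miss, prune
    N23 x:[11,38/3] y:[28/3,35/3] z:[29/3,11] -> hit [11,11], descend [2, 22]
      N2 x:[11,34/3] y:[11,35/3] z:[29/3,10] -> miss, prune
      N22 x:[12,38/3] y:[28/3,31/3] z:[29/3,11] -> miss, prune
  N4 x:[44/3,56/3] y:[13,19] z:[10/3,46/3] -> hit [44/3,46/3], descend [11, 16, 19, 21]
    N11 x:[52/3,56/3] y:[43/3,46/3] z:[5,17/3] -> miss, prune
    N16 x:[55/3,56/3] y:[52/3,19] z:[43/3,44/3] -> miss, prune
    N19 x:[44/3,17] y:[43/3,49/3] z:[11,46/3] -> hit [44/3,46/3], descend [10, 13]
      N10 x:[44/3,46/3] y:[44/3,49/3] z:[14,46/3] -> hit [44/3,46/3] leaf, test {P15@t=44/3}
      N13 x:[50/3,17] y:[43/3,44/3] z:[11,34/3] -> miss, prune
    N21 x:[44/3,49/3] y:[13,14] z:[10/3,16/3] -> miss, prune
  N18 x:[6,28/3] y:[41/3,65/3] z:[37/3,15] -> miss, prune
  N24 x:[17/3,8] y:[40/3,64/3] z:[7/3,28/3] -> miss, prune

Summary -> nodes [0, 1, 3, 9, 17, 23, 2, 22, 4, 11, 16, 19, 10, 13, 21, 18, 24]; box-tests=17; leaf-entries=1; first=P15

== RESULT ==
15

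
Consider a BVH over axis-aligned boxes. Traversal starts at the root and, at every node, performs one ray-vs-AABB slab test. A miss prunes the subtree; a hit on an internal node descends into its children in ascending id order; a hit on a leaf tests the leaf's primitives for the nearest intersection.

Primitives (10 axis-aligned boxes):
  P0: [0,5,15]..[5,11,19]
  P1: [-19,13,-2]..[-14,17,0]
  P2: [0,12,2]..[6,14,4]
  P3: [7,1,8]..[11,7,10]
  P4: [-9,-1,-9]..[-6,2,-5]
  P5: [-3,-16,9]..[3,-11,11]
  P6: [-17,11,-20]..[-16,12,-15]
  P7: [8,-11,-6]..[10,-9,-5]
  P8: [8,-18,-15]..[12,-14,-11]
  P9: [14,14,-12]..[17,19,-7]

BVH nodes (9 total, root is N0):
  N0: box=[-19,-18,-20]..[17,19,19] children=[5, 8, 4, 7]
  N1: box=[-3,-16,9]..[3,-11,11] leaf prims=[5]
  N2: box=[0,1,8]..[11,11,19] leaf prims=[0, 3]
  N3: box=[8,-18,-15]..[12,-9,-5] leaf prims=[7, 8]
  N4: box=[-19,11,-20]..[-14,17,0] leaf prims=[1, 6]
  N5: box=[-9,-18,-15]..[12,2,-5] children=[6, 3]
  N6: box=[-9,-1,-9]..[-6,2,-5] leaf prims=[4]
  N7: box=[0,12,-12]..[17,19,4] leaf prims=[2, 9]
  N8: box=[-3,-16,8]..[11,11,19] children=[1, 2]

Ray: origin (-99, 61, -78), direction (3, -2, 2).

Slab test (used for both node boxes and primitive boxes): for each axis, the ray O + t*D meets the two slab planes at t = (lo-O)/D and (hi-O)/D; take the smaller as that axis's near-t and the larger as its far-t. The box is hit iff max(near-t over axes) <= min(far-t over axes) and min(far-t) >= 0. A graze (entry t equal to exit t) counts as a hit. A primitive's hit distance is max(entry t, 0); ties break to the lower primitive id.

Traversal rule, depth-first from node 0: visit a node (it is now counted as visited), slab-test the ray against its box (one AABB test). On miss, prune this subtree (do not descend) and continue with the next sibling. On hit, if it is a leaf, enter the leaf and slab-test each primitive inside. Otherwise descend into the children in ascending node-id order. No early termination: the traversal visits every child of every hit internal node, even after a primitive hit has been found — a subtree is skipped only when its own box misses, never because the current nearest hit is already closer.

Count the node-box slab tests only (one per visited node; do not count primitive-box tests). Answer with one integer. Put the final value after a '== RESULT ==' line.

Traverse from the root:
N0 x:[80/3,116/3] y:[21,79/2] z:[29,97/2] -> hit [29,116/3], descend [4, 5, 7, 8]
  N4 x:[80/3,85/3] y:[22,25] z:[29,39] -> miss, prune
  N5 x:[30,37] y:[59/2,79/2] z:[63/2,73/2] -> hit [63/2,73/2], descend [3, 6]
    N3 x:[107/3,37] y:[35,79/2] z:[63/2,73/2] -> hit [107/3,73/2] leaf, test {P7@t=36, P8(miss)}
    N6 x:[30,31] y:[59/2,31] z:[69/2,73/2] -> miss, prune
  N7 x:[33,116/3] y:[21,49/2] z:[33,41] -> miss, prune
  N8 x:[32,110/3] y:[25,77/2] z:[43,97/2] -> miss, prune

order=[0, 4, 5, 3, 6, 7, 8]  |boxes|=7  |leaves|=1  hit=P7

== RESULT ==
7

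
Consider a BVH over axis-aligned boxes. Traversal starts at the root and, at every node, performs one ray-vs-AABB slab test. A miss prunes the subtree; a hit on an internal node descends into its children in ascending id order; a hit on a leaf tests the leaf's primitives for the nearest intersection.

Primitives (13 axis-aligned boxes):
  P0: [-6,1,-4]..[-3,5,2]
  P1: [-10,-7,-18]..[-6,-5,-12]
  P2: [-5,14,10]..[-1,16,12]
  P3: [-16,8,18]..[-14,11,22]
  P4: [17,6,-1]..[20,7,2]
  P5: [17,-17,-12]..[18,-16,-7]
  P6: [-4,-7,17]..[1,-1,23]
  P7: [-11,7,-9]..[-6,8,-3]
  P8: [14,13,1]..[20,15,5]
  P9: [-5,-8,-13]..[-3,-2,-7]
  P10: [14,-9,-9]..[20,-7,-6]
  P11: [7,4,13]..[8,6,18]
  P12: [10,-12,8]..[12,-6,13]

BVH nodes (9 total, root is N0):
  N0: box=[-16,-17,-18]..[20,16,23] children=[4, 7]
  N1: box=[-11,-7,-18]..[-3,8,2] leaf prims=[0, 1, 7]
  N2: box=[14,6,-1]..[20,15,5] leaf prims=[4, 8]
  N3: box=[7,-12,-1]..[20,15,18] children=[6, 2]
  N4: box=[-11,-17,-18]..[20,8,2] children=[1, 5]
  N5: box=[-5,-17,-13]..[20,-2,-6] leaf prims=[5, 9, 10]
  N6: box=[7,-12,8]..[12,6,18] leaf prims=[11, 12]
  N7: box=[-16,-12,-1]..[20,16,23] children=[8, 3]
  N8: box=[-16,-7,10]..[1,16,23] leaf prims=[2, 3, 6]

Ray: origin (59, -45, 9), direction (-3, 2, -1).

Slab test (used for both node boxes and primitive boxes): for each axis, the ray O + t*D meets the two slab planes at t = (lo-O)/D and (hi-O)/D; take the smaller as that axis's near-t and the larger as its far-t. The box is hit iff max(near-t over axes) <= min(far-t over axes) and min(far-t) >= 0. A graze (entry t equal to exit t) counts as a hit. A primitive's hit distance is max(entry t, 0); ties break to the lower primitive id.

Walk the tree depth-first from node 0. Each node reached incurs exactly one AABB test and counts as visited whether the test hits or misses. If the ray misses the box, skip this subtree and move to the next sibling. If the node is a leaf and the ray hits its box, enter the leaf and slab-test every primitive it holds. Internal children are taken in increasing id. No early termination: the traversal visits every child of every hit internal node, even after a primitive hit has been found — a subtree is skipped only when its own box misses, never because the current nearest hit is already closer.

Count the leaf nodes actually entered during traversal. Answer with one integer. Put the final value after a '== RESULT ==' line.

Traverse from the root:
N0 x:[13,25] y:[14,61/2] z:[-14,27] -> hit [14,25], descend [4, 7]
  N4 x:[13,70/3] y:[14,53/2] z:[7,27] -> hit [14,70/3], descend [1, 5]
    N1 x:[62/3,70/3] y:[19,53/2] z:[7,27] -> hit [62/3,70/3] leaf, test {P0(miss), P1(miss), P7(miss)}
    N5 x:[13,64/3] y:[14,43/2] z:[15,22] -> hit [15,64/3] leaf, test {P5(miss), P9@t=62/3, P10(miss)}
  N7 x:[13,25] y:[33/2,61/2] z:[-14,10] -> miss, prune

Visited [0, 4, 1, 5, 7]. Tests: 5 box, 2 leaf. Nearest: P9.

== RESULT ==
2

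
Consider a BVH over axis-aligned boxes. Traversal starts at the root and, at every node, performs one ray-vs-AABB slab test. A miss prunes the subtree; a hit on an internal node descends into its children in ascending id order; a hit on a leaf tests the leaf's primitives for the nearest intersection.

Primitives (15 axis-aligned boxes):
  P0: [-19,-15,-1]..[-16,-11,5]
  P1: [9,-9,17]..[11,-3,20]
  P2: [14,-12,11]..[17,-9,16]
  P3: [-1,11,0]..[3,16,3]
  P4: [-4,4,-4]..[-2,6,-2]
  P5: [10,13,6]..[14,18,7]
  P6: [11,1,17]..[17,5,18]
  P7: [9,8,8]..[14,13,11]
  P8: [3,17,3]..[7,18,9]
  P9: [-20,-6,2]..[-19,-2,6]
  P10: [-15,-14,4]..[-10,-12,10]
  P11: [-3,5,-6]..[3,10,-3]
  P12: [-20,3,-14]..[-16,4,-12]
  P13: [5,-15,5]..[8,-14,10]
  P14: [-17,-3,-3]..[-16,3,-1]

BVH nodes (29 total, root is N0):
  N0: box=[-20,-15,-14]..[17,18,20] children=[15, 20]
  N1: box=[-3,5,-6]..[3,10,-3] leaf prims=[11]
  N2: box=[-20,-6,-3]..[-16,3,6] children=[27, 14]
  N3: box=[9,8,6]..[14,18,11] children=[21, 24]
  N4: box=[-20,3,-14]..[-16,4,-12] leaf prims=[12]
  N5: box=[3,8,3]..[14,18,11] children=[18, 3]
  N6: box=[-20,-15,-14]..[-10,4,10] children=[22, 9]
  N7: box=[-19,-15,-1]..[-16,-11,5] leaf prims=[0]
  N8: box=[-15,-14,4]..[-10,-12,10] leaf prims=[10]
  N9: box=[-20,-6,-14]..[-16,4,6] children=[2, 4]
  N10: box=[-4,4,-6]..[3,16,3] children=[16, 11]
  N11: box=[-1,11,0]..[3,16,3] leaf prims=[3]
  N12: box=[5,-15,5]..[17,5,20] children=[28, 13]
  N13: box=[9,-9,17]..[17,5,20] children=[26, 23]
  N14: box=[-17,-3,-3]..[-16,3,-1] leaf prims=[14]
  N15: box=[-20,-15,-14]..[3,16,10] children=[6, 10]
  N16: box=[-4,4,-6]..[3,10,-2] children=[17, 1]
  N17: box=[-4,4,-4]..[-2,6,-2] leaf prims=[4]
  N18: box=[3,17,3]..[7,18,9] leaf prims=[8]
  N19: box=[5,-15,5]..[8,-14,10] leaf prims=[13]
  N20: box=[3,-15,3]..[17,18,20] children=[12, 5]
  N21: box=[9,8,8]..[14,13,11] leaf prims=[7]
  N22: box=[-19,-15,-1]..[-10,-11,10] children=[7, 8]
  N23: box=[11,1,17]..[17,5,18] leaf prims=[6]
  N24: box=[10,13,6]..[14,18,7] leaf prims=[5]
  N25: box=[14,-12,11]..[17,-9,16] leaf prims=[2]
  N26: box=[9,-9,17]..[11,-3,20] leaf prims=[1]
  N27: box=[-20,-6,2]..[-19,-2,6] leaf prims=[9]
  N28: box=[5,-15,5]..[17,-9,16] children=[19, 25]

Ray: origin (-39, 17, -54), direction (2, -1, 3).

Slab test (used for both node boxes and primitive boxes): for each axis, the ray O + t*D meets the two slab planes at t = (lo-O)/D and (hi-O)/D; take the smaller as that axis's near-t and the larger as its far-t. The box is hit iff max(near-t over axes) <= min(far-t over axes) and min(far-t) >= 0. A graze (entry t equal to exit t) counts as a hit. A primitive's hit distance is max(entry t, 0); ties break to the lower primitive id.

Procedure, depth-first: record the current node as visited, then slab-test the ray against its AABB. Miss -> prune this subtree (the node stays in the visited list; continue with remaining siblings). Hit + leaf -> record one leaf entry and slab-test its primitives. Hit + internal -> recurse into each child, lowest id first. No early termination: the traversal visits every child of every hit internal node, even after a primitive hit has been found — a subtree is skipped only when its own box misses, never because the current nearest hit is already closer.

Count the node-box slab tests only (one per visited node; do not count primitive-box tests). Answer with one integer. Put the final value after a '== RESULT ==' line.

Walk:
N0 x:[19/2,28] y:[-1,32] z:[40/3,74/3] -> hit [40/3,74/3], descend [15, 20]
  N15 x:[19/2,21] y:[1,32] z:[40/3,64/3] -> hit [40/3,21], descend [6, 10]
    N6 x:[19/2,29/2] y:[13,32] z:[40/3,64/3] -> hit [40/3,29/2], descend [9, 22]
      N9 x:[19/2,23/2] y:[13,23] z:[40/3,20] -> miss, prune
      N22 x:[10,29/2] y:[28,32] z:[53/3,64/3] -> miss, prune
    N10 x:[35/2,21] y:[1,13] z:[16,19] -> miss, prune
  N20 x:[21,28] y:[-1,32] z:[19,74/3] -> hit [21,74/3], descend [5, 12]
    N5 x:[21,53/2] y:[-1,9] z:[19,65/3] -> miss, prune
    N12 x:[22,28] y:[12,32] z:[59/3,74/3] -> hit [22,74/3], descend [13, 28]
      N13 x:[24,28] y:[12,26] z:[71/3,74/3] -> hit [24,74/3], descend [23, 26]
        N23 x:[25,28] y:[12,16] z:[71/3,24] -> miss, prune
        N26 x:[24,25] y:[20,26] z:[71/3,74/3] -> hit [24,74/3] leaf, test {P1@t=24}
      N28 x:[22,28] y:[26,32] z:[59/3,70/3] -> miss, prune

Visited [0, 15, 6, 9, 22, 10, 20, 5, 12, 13, 23, 26, 28]. Tests: 13 box, 1 leaf. Nearest: P1.

== RESULT ==
13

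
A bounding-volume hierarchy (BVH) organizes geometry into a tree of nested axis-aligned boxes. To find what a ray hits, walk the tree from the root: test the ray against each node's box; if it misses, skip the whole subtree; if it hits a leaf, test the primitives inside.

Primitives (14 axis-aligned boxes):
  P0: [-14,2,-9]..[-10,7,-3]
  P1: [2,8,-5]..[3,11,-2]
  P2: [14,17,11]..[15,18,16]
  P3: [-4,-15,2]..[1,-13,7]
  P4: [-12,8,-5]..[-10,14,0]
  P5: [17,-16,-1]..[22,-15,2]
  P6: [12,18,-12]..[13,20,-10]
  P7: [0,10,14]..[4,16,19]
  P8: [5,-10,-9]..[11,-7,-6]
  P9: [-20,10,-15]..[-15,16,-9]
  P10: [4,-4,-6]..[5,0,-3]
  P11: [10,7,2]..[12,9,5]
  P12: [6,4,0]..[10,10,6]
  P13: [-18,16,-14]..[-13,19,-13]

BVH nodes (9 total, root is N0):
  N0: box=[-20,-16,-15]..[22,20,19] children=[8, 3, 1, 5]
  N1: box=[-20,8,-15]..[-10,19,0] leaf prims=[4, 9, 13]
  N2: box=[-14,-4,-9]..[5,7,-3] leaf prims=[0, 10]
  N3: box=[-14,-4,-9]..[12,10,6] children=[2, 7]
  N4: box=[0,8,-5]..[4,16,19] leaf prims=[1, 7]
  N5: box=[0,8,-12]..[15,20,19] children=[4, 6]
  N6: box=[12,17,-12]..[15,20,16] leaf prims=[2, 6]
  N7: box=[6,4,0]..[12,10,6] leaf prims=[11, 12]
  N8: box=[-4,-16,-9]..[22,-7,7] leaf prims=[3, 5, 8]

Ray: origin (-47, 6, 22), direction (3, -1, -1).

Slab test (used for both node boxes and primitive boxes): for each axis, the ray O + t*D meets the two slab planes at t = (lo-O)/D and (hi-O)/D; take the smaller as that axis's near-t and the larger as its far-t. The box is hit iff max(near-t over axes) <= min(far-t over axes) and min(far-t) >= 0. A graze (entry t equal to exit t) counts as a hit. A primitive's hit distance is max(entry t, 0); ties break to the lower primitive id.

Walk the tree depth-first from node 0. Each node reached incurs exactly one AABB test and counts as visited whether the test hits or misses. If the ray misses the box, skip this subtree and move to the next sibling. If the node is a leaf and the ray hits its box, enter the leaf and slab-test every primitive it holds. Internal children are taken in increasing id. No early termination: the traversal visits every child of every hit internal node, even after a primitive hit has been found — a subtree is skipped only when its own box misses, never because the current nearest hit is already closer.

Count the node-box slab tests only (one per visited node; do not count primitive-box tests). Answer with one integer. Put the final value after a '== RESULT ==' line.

Trace the traversal:
N0 x:[9,23] y:[-14,22] z:[3,37] -> hit [9,22], descend [1, 3, 5, 8]
  N1 x:[9,37/3] y:[-13,-2] z:[22,37] -> miss, prune
  N3 x:[11,59/3] y:[-4,10] z:[16,31] -> miss, prune
  N5 x:[47/3,62/3] y:[-14,-2] z:[3,34] -> miss, prune
  N8 x:[43/3,23] y:[13,22] z:[15,31] -> hit [15,22] leaf, test {P3(miss), P5@t=64/3, P8(miss)}

Summary -> nodes [0, 1, 3, 5, 8]; box-tests=5; leaf-entries=1; first=P5

== RESULT ==
5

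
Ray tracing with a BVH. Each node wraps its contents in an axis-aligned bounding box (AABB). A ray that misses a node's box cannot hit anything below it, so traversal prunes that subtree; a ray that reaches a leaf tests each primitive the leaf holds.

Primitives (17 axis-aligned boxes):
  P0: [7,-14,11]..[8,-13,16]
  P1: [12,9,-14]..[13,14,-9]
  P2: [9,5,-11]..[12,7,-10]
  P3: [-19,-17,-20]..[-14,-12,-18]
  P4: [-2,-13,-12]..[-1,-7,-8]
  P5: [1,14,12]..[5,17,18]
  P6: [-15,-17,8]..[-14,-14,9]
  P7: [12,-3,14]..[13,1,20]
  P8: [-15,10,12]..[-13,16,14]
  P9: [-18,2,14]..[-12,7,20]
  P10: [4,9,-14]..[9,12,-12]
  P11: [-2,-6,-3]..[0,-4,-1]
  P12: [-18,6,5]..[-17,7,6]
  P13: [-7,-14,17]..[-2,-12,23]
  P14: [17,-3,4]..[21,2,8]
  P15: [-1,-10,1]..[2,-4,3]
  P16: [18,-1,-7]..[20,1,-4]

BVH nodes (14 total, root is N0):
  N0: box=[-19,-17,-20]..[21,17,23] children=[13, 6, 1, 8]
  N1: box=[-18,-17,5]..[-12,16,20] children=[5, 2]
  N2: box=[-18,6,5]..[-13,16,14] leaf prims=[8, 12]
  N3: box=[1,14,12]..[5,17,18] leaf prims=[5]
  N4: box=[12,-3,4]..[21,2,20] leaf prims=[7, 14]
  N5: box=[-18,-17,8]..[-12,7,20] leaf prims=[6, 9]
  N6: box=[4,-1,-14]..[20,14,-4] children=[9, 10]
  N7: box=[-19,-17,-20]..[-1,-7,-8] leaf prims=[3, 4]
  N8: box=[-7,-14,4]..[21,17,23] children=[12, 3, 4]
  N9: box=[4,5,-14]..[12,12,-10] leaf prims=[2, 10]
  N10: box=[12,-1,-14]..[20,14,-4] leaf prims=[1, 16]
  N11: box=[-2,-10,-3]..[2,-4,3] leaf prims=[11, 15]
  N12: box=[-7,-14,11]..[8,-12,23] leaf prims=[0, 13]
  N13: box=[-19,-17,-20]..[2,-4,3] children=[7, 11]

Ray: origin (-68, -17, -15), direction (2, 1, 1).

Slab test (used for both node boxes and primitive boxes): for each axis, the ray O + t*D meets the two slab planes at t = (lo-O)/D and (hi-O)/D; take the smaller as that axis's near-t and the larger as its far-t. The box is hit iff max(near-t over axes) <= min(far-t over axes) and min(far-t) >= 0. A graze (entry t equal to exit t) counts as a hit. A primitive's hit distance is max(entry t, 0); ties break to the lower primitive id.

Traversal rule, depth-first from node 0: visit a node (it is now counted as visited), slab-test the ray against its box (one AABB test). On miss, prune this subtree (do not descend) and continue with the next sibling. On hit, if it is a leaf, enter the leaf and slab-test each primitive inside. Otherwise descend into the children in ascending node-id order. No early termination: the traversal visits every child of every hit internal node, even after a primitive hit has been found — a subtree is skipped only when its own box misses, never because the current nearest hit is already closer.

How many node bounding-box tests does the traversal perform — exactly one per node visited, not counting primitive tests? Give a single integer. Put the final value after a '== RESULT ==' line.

Traverse from the root:
N0 x:[49/2,89/2] y:[0,34] z:[-5,38] -> hit [49/2,34], descend [1, 6, 8, 13]
  N1 x:[25,28] y:[0,33] z:[20,35] -> hit [25,28], descend [2, 5]
    N2 x:[25,55/2] y:[23,33] z:[20,29] -> hit [25,55/2] leaf, test {P8@t=27, P12(miss)}
    N5 x:[25,28] y:[0,24] z:[23,35] -> miss, prune
  N6 x:[36,44] y:[16,31] z:[1,11] -> miss, prune
  N8 x:[61/2,89/2] y:[3,34] z:[19,38] -> hit [61/2,34], descend [3, 4, 12]
    N3 x:[69/2,73/2] y:[31,34] z:[27,33] -> miss, prune
    N4 x:[40,89/2] y:[14,19] z:[19,35] -> miss, prune
    N12 x:[61/2,38] y:[3,5] z:[26,38] -> miss, prune
  N13 x:[49/2,35] y:[0,13] z:[-5,18] -> miss, prune

order=[0, 1, 2, 5, 6, 8, 3, 4, 12, 13]  |boxes|=10  |leaves|=1  hit=P8

== RESULT ==
10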